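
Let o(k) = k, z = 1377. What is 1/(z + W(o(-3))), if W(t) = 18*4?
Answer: 1/1449 ≈ 0.00069013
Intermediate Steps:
W(t) = 72
1/(z + W(o(-3))) = 1/(1377 + 72) = 1/1449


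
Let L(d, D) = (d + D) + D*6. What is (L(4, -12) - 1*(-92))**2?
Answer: 144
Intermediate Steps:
L(d, D) = d + 7*D (L(d, D) = (D + d) + 6*D = d + 7*D)
(L(4, -12) - 1*(-92))**2 = ((4 + 7*(-12)) - 1*(-92))**2 = ((4 - 84) + 92)**2 = (-80 + 92)**2 = 12**2 = 144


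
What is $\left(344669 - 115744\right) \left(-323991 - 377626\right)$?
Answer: $-160617671725$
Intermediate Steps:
$\left(344669 - 115744\right) \left(-323991 - 377626\right) = 228925 \left(-701617\right) = -160617671725$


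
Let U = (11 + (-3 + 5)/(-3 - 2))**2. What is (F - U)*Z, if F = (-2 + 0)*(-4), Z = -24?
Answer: 62616/25 ≈ 2504.6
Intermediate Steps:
F = 8 (F = -2*(-4) = 8)
U = 2809/25 (U = (11 + 2/(-5))**2 = (11 + 2*(-1/5))**2 = (11 - 2/5)**2 = (53/5)**2 = 2809/25 ≈ 112.36)
(F - U)*Z = (8 - 1*2809/25)*(-24) = (8 - 2809/25)*(-24) = -2609/25*(-24) = 62616/25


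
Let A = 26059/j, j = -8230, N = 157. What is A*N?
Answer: -4091263/8230 ≈ -497.12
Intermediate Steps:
A = -26059/8230 (A = 26059/(-8230) = 26059*(-1/8230) = -26059/8230 ≈ -3.1663)
A*N = -26059/8230*157 = -4091263/8230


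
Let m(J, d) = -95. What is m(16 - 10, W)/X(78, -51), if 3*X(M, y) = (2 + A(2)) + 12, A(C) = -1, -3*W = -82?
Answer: -285/13 ≈ -21.923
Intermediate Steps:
W = 82/3 (W = -⅓*(-82) = 82/3 ≈ 27.333)
X(M, y) = 13/3 (X(M, y) = ((2 - 1) + 12)/3 = (1 + 12)/3 = (⅓)*13 = 13/3)
m(16 - 10, W)/X(78, -51) = -95/13/3 = -95*3/13 = -285/13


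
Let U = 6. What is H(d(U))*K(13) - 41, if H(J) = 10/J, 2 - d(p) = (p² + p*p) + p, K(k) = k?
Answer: -1623/38 ≈ -42.711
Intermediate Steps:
d(p) = 2 - p - 2*p² (d(p) = 2 - ((p² + p*p) + p) = 2 - ((p² + p²) + p) = 2 - (2*p² + p) = 2 - (p + 2*p²) = 2 + (-p - 2*p²) = 2 - p - 2*p²)
H(d(U))*K(13) - 41 = (10/(2 - 1*6 - 2*6²))*13 - 41 = (10/(2 - 6 - 2*36))*13 - 41 = (10/(2 - 6 - 72))*13 - 41 = (10/(-76))*13 - 41 = (10*(-1/76))*13 - 41 = -5/38*13 - 41 = -65/38 - 41 = -1623/38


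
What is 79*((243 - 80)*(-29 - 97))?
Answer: -1622502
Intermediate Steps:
79*((243 - 80)*(-29 - 97)) = 79*(163*(-126)) = 79*(-20538) = -1622502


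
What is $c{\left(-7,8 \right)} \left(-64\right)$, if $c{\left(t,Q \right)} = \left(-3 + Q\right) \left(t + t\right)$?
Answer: $4480$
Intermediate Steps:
$c{\left(t,Q \right)} = 2 t \left(-3 + Q\right)$ ($c{\left(t,Q \right)} = \left(-3 + Q\right) 2 t = 2 t \left(-3 + Q\right)$)
$c{\left(-7,8 \right)} \left(-64\right) = 2 \left(-7\right) \left(-3 + 8\right) \left(-64\right) = 2 \left(-7\right) 5 \left(-64\right) = \left(-70\right) \left(-64\right) = 4480$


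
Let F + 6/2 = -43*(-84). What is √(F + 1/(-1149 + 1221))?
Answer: √519698/12 ≈ 60.075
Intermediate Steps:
F = 3609 (F = -3 - 43*(-84) = -3 + 3612 = 3609)
√(F + 1/(-1149 + 1221)) = √(3609 + 1/(-1149 + 1221)) = √(3609 + 1/72) = √(259849/72) = √519698/12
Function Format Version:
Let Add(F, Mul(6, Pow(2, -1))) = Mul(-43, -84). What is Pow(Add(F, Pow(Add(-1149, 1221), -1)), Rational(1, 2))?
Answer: Mul(Rational(1, 12), Pow(519698, Rational(1, 2))) ≈ 60.075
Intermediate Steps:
F = 3609 (F = Add(-3, Mul(-43, -84)) = Add(-3, 3612) = 3609)
Pow(Add(F, Pow(Add(-1149, 1221), -1)), Rational(1, 2)) = Pow(Add(3609, Pow(Add(-1149, 1221), -1)), Rational(1, 2)) = Pow(Add(3609, Pow(72, -1)), Rational(1, 2)) = Pow(Add(3609, Rational(1, 72)), Rational(1, 2)) = Pow(Rational(259849, 72), Rational(1, 2)) = Mul(Rational(1, 12), Pow(519698, Rational(1, 2)))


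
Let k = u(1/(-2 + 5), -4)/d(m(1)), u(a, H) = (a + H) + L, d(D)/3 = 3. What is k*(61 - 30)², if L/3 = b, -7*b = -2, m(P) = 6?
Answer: -56699/189 ≈ -299.99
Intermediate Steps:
d(D) = 9 (d(D) = 3*3 = 9)
b = 2/7 (b = -⅐*(-2) = 2/7 ≈ 0.28571)
L = 6/7 (L = 3*(2/7) = 6/7 ≈ 0.85714)
u(a, H) = 6/7 + H + a (u(a, H) = (a + H) + 6/7 = (H + a) + 6/7 = 6/7 + H + a)
k = -59/189 (k = (6/7 - 4 + 1/(-2 + 5))/9 = (6/7 - 4 + 1/3)*(⅑) = (6/7 - 4 + ⅓)*(⅑) = -59/21*⅑ = -59/189 ≈ -0.31217)
k*(61 - 30)² = -59*(61 - 30)²/189 = -59/189*31² = -59/189*961 = -56699/189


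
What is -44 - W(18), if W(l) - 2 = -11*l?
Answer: 152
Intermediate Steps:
W(l) = 2 - 11*l
-44 - W(18) = -44 - (2 - 11*18) = -44 - (2 - 198) = -44 - 1*(-196) = -44 + 196 = 152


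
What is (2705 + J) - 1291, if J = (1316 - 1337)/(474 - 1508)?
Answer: 1462097/1034 ≈ 1414.0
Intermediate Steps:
J = 21/1034 (J = -21/(-1034) = -21*(-1/1034) = 21/1034 ≈ 0.020309)
(2705 + J) - 1291 = (2705 + 21/1034) - 1291 = 2796991/1034 - 1291 = 1462097/1034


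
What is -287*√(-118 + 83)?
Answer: -287*I*√35 ≈ -1697.9*I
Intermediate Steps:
-287*√(-118 + 83) = -287*I*√35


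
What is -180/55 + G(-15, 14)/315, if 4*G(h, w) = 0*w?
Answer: -36/11 ≈ -3.2727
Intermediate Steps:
G(h, w) = 0 (G(h, w) = (0*w)/4 = (¼)*0 = 0)
-180/55 + G(-15, 14)/315 = -180/55 + 0/315 = -180*1/55 + 0*(1/315) = -36/11 + 0 = -36/11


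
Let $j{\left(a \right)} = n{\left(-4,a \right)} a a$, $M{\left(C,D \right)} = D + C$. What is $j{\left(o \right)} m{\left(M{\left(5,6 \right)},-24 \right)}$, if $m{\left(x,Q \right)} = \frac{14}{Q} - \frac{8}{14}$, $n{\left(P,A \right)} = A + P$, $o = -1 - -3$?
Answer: $\frac{194}{21} \approx 9.2381$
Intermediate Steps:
$o = 2$ ($o = -1 + 3 = 2$)
$M{\left(C,D \right)} = C + D$
$m{\left(x,Q \right)} = - \frac{4}{7} + \frac{14}{Q}$ ($m{\left(x,Q \right)} = \frac{14}{Q} - \frac{4}{7} = - \frac{4}{7} + \frac{14}{Q}$)
$j{\left(a \right)} = a^{2} \left(-4 + a\right)$ ($j{\left(a \right)} = \left(a - 4\right) a a = \left(-4 + a\right) a a = a \left(-4 + a\right) a = a^{2} \left(-4 + a\right)$)
$j{\left(o \right)} m{\left(M{\left(5,6 \right)},-24 \right)} = 2^{2} \left(-4 + 2\right) \left(- \frac{4}{7} + \frac{14}{-24}\right) = 4 \left(-2\right) \left(- \frac{4}{7} + 14 \left(- \frac{1}{24}\right)\right) = - 8 \left(- \frac{4}{7} - \frac{7}{12}\right) = \left(-8\right) \left(- \frac{97}{84}\right) = \frac{194}{21}$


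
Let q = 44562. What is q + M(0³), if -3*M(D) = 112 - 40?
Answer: 44538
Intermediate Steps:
M(D) = -24 (M(D) = -(112 - 40)/3 = -⅓*72 = -24)
q + M(0³) = 44562 - 24 = 44538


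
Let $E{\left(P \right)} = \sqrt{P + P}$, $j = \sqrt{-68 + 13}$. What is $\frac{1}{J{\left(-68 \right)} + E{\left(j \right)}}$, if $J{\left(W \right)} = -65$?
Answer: $\frac{1}{-65 + \sqrt{2} \sqrt[4]{55} \sqrt{i}} \approx -0.016027 - 0.00070082 i$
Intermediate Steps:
$j = i \sqrt{55}$ ($j = \sqrt{-55} = i \sqrt{55} \approx 7.4162 i$)
$E{\left(P \right)} = \sqrt{2} \sqrt{P}$ ($E{\left(P \right)} = \sqrt{2 P} = \sqrt{2} \sqrt{P}$)
$\frac{1}{J{\left(-68 \right)} + E{\left(j \right)}} = \frac{1}{-65 + \sqrt{2} \sqrt{i \sqrt{55}}} = \frac{1}{-65 + \sqrt{2} \sqrt[4]{55} \sqrt{i}}$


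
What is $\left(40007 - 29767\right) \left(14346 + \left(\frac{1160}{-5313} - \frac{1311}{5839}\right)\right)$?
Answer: $\frac{4557174593935360}{31022607} \approx 1.469 \cdot 10^{8}$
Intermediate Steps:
$\left(40007 - 29767\right) \left(14346 + \left(\frac{1160}{-5313} - \frac{1311}{5839}\right)\right) = 10240 \left(14346 + \left(1160 \left(- \frac{1}{5313}\right) - \frac{1311}{5839}\right)\right) = 10240 \left(14346 - \frac{13738583}{31022607}\right) = 10240 \cdot \frac{445036581439}{31022607} = \frac{4557174593935360}{31022607}$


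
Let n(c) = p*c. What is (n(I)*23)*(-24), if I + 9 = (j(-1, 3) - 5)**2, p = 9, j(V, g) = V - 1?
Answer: -198720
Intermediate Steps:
j(V, g) = -1 + V
I = 40 (I = -9 + ((-1 - 1) - 5)**2 = -9 + (-2 - 5)**2 = -9 + (-7)**2 = -9 + 49 = 40)
n(c) = 9*c
(n(I)*23)*(-24) = ((9*40)*23)*(-24) = (360*23)*(-24) = 8280*(-24) = -198720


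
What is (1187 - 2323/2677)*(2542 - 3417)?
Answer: -2778366500/2677 ≈ -1.0379e+6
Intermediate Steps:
(1187 - 2323/2677)*(2542 - 3417) = (1187 - 2323*1/2677)*(-875) = (1187 - 2323/2677)*(-875) = (3175276/2677)*(-875) = -2778366500/2677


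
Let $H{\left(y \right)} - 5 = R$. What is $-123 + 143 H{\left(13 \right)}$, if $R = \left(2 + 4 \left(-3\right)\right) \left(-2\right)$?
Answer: $3452$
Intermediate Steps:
$R = 20$ ($R = \left(2 - 12\right) \left(-2\right) = \left(-10\right) \left(-2\right) = 20$)
$H{\left(y \right)} = 25$ ($H{\left(y \right)} = 5 + 20 = 25$)
$-123 + 143 H{\left(13 \right)} = -123 + 143 \cdot 25 = -123 + 3575 = 3452$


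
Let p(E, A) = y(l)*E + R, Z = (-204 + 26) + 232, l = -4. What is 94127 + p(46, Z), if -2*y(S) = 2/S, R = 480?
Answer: 189237/2 ≈ 94619.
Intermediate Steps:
Z = 54 (Z = -178 + 232 = 54)
y(S) = -1/S
p(E, A) = 480 + E/4 (p(E, A) = (-1/(-4))*E + 480 = (-1*(-¼))*E + 480 = E/4 + 480 = 480 + E/4)
94127 + p(46, Z) = 94127 + (480 + (¼)*46) = 94127 + (480 + 23/2) = 94127 + 983/2 = 189237/2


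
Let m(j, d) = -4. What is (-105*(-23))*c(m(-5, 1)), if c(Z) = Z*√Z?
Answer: -19320*I ≈ -19320.0*I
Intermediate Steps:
c(Z) = Z^(3/2)
(-105*(-23))*c(m(-5, 1)) = (-105*(-23))*(-4)^(3/2) = 2415*(-8*I) = -19320*I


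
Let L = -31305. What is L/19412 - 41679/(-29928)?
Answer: -10651941/48413528 ≈ -0.22002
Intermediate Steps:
L/19412 - 41679/(-29928) = -31305/19412 - 41679/(-29928) = -31305*1/19412 - 41679*(-1/29928) = -31305/19412 + 13893/9976 = -10651941/48413528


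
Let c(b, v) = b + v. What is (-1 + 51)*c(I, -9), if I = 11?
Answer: 100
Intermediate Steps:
(-1 + 51)*c(I, -9) = (-1 + 51)*(11 - 9) = 50*2 = 100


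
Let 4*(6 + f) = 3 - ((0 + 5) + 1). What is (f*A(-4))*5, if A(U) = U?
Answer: 135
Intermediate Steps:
f = -27/4 (f = -6 + (3 - ((0 + 5) + 1))/4 = -6 + (3 - (5 + 1))/4 = -6 + (3 - 1*6)/4 = -6 + (3 - 6)/4 = -6 + (¼)*(-3) = -6 - ¾ = -27/4 ≈ -6.7500)
(f*A(-4))*5 = -27/4*(-4)*5 = 27*5 = 135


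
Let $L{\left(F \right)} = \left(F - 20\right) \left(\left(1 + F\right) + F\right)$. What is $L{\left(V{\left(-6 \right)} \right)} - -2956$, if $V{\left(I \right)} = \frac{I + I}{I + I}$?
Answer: $2899$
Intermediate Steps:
$V{\left(I \right)} = 1$ ($V{\left(I \right)} = \frac{2 I}{2 I} = 2 I \frac{1}{2 I} = 1$)
$L{\left(F \right)} = \left(1 + 2 F\right) \left(-20 + F\right)$ ($L{\left(F \right)} = \left(-20 + F\right) \left(1 + 2 F\right) = \left(1 + 2 F\right) \left(-20 + F\right)$)
$L{\left(V{\left(-6 \right)} \right)} - -2956 = \left(-20 - 39 + 2 \cdot 1^{2}\right) - -2956 = \left(-20 - 39 + 2 \cdot 1\right) + 2956 = \left(-20 - 39 + 2\right) + 2956 = -57 + 2956 = 2899$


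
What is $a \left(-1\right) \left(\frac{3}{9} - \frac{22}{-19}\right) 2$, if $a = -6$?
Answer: $\frac{340}{19} \approx 17.895$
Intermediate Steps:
$a \left(-1\right) \left(\frac{3}{9} - \frac{22}{-19}\right) 2 = \left(-6\right) \left(-1\right) \left(\frac{3}{9} - \frac{22}{-19}\right) 2 = 6 \left(3 \cdot \frac{1}{9} - - \frac{22}{19}\right) 2 = 6 \left(\frac{1}{3} + \frac{22}{19}\right) 2 = 6 \cdot \frac{85}{57} \cdot 2 = \frac{170}{19} \cdot 2 = \frac{340}{19}$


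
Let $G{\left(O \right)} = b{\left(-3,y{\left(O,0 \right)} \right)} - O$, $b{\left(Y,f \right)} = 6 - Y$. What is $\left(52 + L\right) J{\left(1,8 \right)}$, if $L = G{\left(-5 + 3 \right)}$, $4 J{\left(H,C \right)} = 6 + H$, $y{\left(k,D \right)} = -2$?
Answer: $\frac{441}{4} \approx 110.25$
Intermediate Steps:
$J{\left(H,C \right)} = \frac{3}{2} + \frac{H}{4}$ ($J{\left(H,C \right)} = \frac{6 + H}{4} = \frac{3}{2} + \frac{H}{4}$)
$G{\left(O \right)} = 9 - O$ ($G{\left(O \right)} = \left(6 - -3\right) - O = \left(6 + 3\right) - O = 9 - O$)
$L = 11$ ($L = 9 - \left(-5 + 3\right) = 9 - -2 = 9 + 2 = 11$)
$\left(52 + L\right) J{\left(1,8 \right)} = \left(52 + 11\right) \left(\frac{3}{2} + \frac{1}{4} \cdot 1\right) = 63 \left(\frac{3}{2} + \frac{1}{4}\right) = 63 \cdot \frac{7}{4} = \frac{441}{4}$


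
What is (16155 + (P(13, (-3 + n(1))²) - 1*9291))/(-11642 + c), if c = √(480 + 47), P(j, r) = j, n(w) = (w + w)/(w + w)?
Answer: -80062034/135535637 - 6877*√527/135535637 ≈ -0.59187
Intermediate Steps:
n(w) = 1 (n(w) = (2*w)/((2*w)) = (2*w)*(1/(2*w)) = 1)
c = √527 ≈ 22.956
(16155 + (P(13, (-3 + n(1))²) - 1*9291))/(-11642 + c) = (16155 + (13 - 1*9291))/(-11642 + √527) = (16155 + (13 - 9291))/(-11642 + √527) = (16155 - 9278)/(-11642 + √527) = 6877/(-11642 + √527)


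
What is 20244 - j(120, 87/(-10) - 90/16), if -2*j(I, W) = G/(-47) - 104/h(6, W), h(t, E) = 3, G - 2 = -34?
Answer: 2852008/141 ≈ 20227.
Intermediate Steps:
G = -32 (G = 2 - 34 = -32)
j(I, W) = 2396/141 (j(I, W) = -(-32/(-47) - 104/3)/2 = -(-32*(-1/47) - 104*1/3)/2 = -(32/47 - 104/3)/2 = -1/2*(-4792/141) = 2396/141)
20244 - j(120, 87/(-10) - 90/16) = 20244 - 1*2396/141 = 20244 - 2396/141 = 2852008/141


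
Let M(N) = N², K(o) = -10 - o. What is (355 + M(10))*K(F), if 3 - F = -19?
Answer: -14560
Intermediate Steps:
F = 22 (F = 3 - 1*(-19) = 3 + 19 = 22)
(355 + M(10))*K(F) = (355 + 10²)*(-10 - 1*22) = (355 + 100)*(-10 - 22) = 455*(-32) = -14560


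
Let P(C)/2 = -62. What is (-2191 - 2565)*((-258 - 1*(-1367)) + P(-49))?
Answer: -4684660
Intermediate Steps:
P(C) = -124 (P(C) = 2*(-62) = -124)
(-2191 - 2565)*((-258 - 1*(-1367)) + P(-49)) = (-2191 - 2565)*((-258 - 1*(-1367)) - 124) = -4756*((-258 + 1367) - 124) = -4756*(1109 - 124) = -4756*985 = -4684660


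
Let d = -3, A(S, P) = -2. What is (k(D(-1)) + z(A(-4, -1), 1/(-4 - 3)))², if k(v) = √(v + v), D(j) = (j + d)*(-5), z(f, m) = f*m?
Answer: 1964/49 + 8*√10/7 ≈ 43.696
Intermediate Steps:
D(j) = 15 - 5*j (D(j) = (j - 3)*(-5) = (-3 + j)*(-5) = 15 - 5*j)
k(v) = √2*√v (k(v) = √(2*v) = √2*√v)
(k(D(-1)) + z(A(-4, -1), 1/(-4 - 3)))² = (√2*√(15 - 5*(-1)) - 2/(-4 - 3))² = (√2*√(15 + 5) - 2/(-7))² = (√2*√20 - 2*(-⅐))² = (√2*(2*√5) + 2/7)² = (2*√10 + 2/7)² = (2/7 + 2*√10)²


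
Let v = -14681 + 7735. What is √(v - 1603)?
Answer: I*√8549 ≈ 92.461*I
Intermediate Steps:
v = -6946
√(v - 1603) = √(-6946 - 1603) = √(-8549) = I*√8549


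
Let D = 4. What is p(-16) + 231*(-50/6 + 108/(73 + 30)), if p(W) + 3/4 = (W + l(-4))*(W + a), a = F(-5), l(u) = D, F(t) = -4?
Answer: -594737/412 ≈ -1443.5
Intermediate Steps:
l(u) = 4
a = -4
p(W) = -¾ + (-4 + W)*(4 + W) (p(W) = -¾ + (W + 4)*(W - 4) = -¾ + (4 + W)*(-4 + W) = -¾ + (-4 + W)*(4 + W))
p(-16) + 231*(-50/6 + 108/(73 + 30)) = (-67/4 + (-16)²) + 231*(-50/6 + 108/(73 + 30)) = (-67/4 + 256) + 231*(-50*⅙ + 108/103) = 957/4 + 231*(-25/3 + 108*(1/103)) = 957/4 + 231*(-25/3 + 108/103) = 957/4 + 231*(-2251/309) = 957/4 - 173327/103 = -594737/412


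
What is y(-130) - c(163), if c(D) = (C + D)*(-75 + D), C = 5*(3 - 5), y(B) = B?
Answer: -13594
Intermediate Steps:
C = -10 (C = 5*(-2) = -10)
c(D) = (-75 + D)*(-10 + D) (c(D) = (-10 + D)*(-75 + D) = (-75 + D)*(-10 + D))
y(-130) - c(163) = -130 - (750 + 163² - 85*163) = -130 - (750 + 26569 - 13855) = -130 - 1*13464 = -130 - 13464 = -13594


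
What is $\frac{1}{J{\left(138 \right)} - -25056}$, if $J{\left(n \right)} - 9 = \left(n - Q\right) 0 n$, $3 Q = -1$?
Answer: $\frac{1}{25065} \approx 3.9896 \cdot 10^{-5}$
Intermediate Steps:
$Q = - \frac{1}{3}$ ($Q = \frac{1}{3} \left(-1\right) = - \frac{1}{3} \approx -0.33333$)
$J{\left(n \right)} = 9$ ($J{\left(n \right)} = 9 + \left(n - - \frac{1}{3}\right) 0 n = 9 + \left(n + \frac{1}{3}\right) 0 n = 9 + \left(\frac{1}{3} + n\right) 0 n = 9 + 0 n = 9 + 0 = 9$)
$\frac{1}{J{\left(138 \right)} - -25056} = \frac{1}{9 - -25056} = \frac{1}{9 + 25056} = \frac{1}{25065}$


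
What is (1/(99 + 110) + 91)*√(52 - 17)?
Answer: 19020*√35/209 ≈ 538.39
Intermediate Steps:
(1/(99 + 110) + 91)*√(52 - 17) = (1/209 + 91)*√35 = 19020*√35/209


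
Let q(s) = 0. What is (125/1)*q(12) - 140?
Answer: -140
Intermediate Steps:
(125/1)*q(12) - 140 = (125/1)*0 - 140 = (125*1)*0 - 140 = 125*0 - 140 = 0 - 140 = -140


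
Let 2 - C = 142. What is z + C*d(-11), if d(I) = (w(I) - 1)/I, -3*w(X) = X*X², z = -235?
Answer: 178165/33 ≈ 5398.9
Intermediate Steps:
C = -140 (C = 2 - 1*142 = 2 - 142 = -140)
w(X) = -X³/3 (w(X) = -X*X²/3 = -X³/3)
d(I) = (-1 - I³/3)/I (d(I) = (-I³/3 - 1)/I = (-1 - I³/3)/I)
z + C*d(-11) = -235 - 140*(-3 - 1*(-11)³)/(3*(-11)) = -235 - 140*(-1)*(-3 - 1*(-1331))/(3*11) = -235 - 140*(-1)*(-3 + 1331)/(3*11) = -235 - 140*(-1)*1328/(3*11) = -235 - 140*(-1328/33) = -235 + 185920/33 = 178165/33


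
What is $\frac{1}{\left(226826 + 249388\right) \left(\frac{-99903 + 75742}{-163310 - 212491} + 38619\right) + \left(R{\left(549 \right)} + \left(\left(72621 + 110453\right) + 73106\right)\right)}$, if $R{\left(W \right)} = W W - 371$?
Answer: $\frac{125267}{2303847566104310} \approx 5.4373 \cdot 10^{-11}$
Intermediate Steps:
$R{\left(W \right)} = -371 + W^{2}$ ($R{\left(W \right)} = W^{2} - 371 = -371 + W^{2}$)
$\frac{1}{\left(226826 + 249388\right) \left(\frac{-99903 + 75742}{-163310 - 212491} + 38619\right) + \left(R{\left(549 \right)} + \left(\left(72621 + 110453\right) + 73106\right)\right)} = \frac{1}{\left(226826 + 249388\right) \left(\frac{-99903 + 75742}{-163310 - 212491} + 38619\right) + \left(\left(-371 + 549^{2}\right) + \left(\left(72621 + 110453\right) + 73106\right)\right)} = \frac{1}{476214 \left(- \frac{24161}{-375801} + 38619\right) + \left(\left(-371 + 301401\right) + \left(183074 + 73106\right)\right)} = \frac{1}{476214 \left(\left(-24161\right) \left(- \frac{1}{375801}\right) + 38619\right) + \left(301030 + 256180\right)} = \frac{1}{476214 \left(\frac{24161}{375801} + 38619\right) + 557210} = \frac{1}{476214 \cdot \frac{14513082980}{375801} + 557210} = \frac{1}{\frac{2303777766079240}{125267} + 557210} = \frac{1}{\frac{2303847566104310}{125267}} = \frac{125267}{2303847566104310}$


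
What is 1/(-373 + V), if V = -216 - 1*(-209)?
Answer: -1/380 ≈ -0.0026316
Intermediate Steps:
V = -7 (V = -216 + 209 = -7)
1/(-373 + V) = 1/(-373 - 7) = 1/(-380) = -1/380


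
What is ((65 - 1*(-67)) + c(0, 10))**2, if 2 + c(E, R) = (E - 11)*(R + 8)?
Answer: 4624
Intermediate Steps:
c(E, R) = -2 + (-11 + E)*(8 + R) (c(E, R) = -2 + (E - 11)*(R + 8) = -2 + (-11 + E)*(8 + R))
((65 - 1*(-67)) + c(0, 10))**2 = ((65 - 1*(-67)) + (-90 - 11*10 + 8*0 + 0*10))**2 = ((65 + 67) + (-90 - 110 + 0 + 0))**2 = (132 - 200)**2 = (-68)**2 = 4624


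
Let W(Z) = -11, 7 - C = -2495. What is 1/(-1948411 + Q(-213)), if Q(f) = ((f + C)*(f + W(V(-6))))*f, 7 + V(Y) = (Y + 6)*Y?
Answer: 1/107264357 ≈ 9.3228e-9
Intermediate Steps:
V(Y) = -7 + Y*(6 + Y) (V(Y) = -7 + (Y + 6)*Y = -7 + (6 + Y)*Y = -7 + Y*(6 + Y))
C = 2502 (C = 7 - 1*(-2495) = 7 + 2495 = 2502)
Q(f) = f*(-11 + f)*(2502 + f) (Q(f) = ((f + 2502)*(f - 11))*f = ((2502 + f)*(-11 + f))*f = ((-11 + f)*(2502 + f))*f = f*(-11 + f)*(2502 + f))
1/(-1948411 + Q(-213)) = 1/(-1948411 - 213*(-27522 + (-213)² + 2491*(-213))) = 1/(-1948411 - 213*(-27522 + 45369 - 530583)) = 1/(-1948411 - 213*(-512736)) = 1/(-1948411 + 109212768) = 1/107264357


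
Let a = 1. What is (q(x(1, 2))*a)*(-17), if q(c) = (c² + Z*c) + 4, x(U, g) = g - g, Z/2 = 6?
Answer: -68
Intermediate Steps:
Z = 12 (Z = 2*6 = 12)
x(U, g) = 0
q(c) = 4 + c² + 12*c (q(c) = (c² + 12*c) + 4 = 4 + c² + 12*c)
(q(x(1, 2))*a)*(-17) = ((4 + 0² + 12*0)*1)*(-17) = ((4 + 0 + 0)*1)*(-17) = (4*1)*(-17) = 4*(-17) = -68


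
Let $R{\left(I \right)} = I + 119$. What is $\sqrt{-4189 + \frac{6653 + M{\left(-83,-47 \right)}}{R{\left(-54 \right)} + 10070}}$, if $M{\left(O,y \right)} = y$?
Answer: $\frac{i \sqrt{430219692715}}{10135} \approx 64.717 i$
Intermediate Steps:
$R{\left(I \right)} = 119 + I$
$\sqrt{-4189 + \frac{6653 + M{\left(-83,-47 \right)}}{R{\left(-54 \right)} + 10070}} = \sqrt{-4189 + \frac{6653 - 47}{\left(119 - 54\right) + 10070}} = \sqrt{-4189 + \frac{6606}{65 + 10070}} = \sqrt{-4189 + \frac{6606}{10135}} = \sqrt{- \frac{42448909}{10135}} = \frac{i \sqrt{430219692715}}{10135}$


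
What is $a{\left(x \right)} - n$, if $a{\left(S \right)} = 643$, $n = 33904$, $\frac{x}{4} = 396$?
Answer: $-33261$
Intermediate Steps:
$x = 1584$ ($x = 4 \cdot 396 = 1584$)
$a{\left(x \right)} - n = 643 - 33904 = -33261$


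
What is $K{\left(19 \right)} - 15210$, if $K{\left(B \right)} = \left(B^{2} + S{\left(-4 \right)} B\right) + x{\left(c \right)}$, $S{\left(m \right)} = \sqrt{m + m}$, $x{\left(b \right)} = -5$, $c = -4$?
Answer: $-14854 + 38 i \sqrt{2} \approx -14854.0 + 53.74 i$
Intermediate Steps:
$S{\left(m \right)} = \sqrt{2} \sqrt{m}$ ($S{\left(m \right)} = \sqrt{2 m} = \sqrt{2} \sqrt{m}$)
$K{\left(B \right)} = -5 + B^{2} + 2 i B \sqrt{2}$ ($K{\left(B \right)} = \left(B^{2} + \sqrt{2} \sqrt{-4} B\right) - 5 = \left(B^{2} + \sqrt{2} \cdot 2 i B\right) - 5 = \left(B^{2} + 2 i \sqrt{2} B\right) - 5 = \left(B^{2} + 2 i B \sqrt{2}\right) - 5 = -5 + B^{2} + 2 i B \sqrt{2}$)
$K{\left(19 \right)} - 15210 = \left(-5 + 19^{2} + 2 i 19 \sqrt{2}\right) - 15210 = \left(-5 + 361 + 38 i \sqrt{2}\right) - 15210 = \left(356 + 38 i \sqrt{2}\right) - 15210 = -14854 + 38 i \sqrt{2}$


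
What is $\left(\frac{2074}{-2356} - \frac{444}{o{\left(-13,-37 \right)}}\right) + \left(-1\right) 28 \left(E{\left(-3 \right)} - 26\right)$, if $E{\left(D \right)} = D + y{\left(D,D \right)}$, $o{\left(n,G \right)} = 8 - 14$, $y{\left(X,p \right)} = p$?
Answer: $\frac{1141623}{1178} \approx 969.12$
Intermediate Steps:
$o{\left(n,G \right)} = -6$ ($o{\left(n,G \right)} = 8 - 14 = -6$)
$E{\left(D \right)} = 2 D$ ($E{\left(D \right)} = D + D = 2 D$)
$\left(\frac{2074}{-2356} - \frac{444}{o{\left(-13,-37 \right)}}\right) + \left(-1\right) 28 \left(E{\left(-3 \right)} - 26\right) = \left(\frac{2074}{-2356} - \frac{444}{-6}\right) + \left(-1\right) 28 \left(2 \left(-3\right) - 26\right) = \left(2074 \left(- \frac{1}{2356}\right) - -74\right) - 28 \left(-6 - 26\right) = \left(- \frac{1037}{1178} + 74\right) - -896 = \frac{86135}{1178} + 896 = \frac{1141623}{1178}$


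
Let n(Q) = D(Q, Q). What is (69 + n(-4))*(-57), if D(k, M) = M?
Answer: -3705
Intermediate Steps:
n(Q) = Q
(69 + n(-4))*(-57) = (69 - 4)*(-57) = 65*(-57) = -3705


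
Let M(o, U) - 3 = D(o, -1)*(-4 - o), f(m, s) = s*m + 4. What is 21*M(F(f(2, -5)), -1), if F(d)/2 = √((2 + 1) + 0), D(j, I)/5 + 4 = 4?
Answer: 63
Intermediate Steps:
D(j, I) = 0 (D(j, I) = -20 + 5*4 = -20 + 20 = 0)
f(m, s) = 4 + m*s (f(m, s) = m*s + 4 = 4 + m*s)
F(d) = 2*√3 (F(d) = 2*√((2 + 1) + 0) = 2*√(3 + 0) = 2*√3)
M(o, U) = 3 (M(o, U) = 3 + 0*(-4 - o) = 3 + 0 = 3)
21*M(F(f(2, -5)), -1) = 21*3 = 63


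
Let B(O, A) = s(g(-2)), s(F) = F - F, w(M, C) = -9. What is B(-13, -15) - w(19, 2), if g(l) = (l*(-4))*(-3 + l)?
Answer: 9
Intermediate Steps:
g(l) = -4*l*(-3 + l) (g(l) = (-4*l)*(-3 + l) = -4*l*(-3 + l))
s(F) = 0
B(O, A) = 0
B(-13, -15) - w(19, 2) = 0 - 1*(-9) = 0 + 9 = 9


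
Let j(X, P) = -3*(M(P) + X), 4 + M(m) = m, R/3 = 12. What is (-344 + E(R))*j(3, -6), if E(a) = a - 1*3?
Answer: -6531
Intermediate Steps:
R = 36 (R = 3*12 = 36)
E(a) = -3 + a (E(a) = a - 3 = -3 + a)
M(m) = -4 + m
j(X, P) = 12 - 3*P - 3*X (j(X, P) = -3*((-4 + P) + X) = -3*(-4 + P + X) = 12 - 3*P - 3*X)
(-344 + E(R))*j(3, -6) = (-344 + (-3 + 36))*(12 - 3*(-6) - 3*3) = (-344 + 33)*(12 + 18 - 9) = -311*21 = -6531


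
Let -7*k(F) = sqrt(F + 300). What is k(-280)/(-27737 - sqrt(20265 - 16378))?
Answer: -13*sqrt(115)/2692680487 + 27737*sqrt(5)/2692680487 ≈ 2.2982e-5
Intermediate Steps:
k(F) = -sqrt(300 + F)/7 (k(F) = -sqrt(F + 300)/7 = -sqrt(300 + F)/7)
k(-280)/(-27737 - sqrt(20265 - 16378)) = (-sqrt(300 - 280)/7)/(-27737 - sqrt(20265 - 16378)) = (-2*sqrt(5)/7)/(-27737 - sqrt(3887)) = (-2*sqrt(5)/7)/(-27737 - 13*sqrt(23)) = -2*sqrt(5)/(7*(-27737 - 13*sqrt(23)))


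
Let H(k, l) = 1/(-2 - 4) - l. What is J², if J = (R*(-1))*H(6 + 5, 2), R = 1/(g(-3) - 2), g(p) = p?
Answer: 169/900 ≈ 0.18778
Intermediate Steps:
H(k, l) = -⅙ - l (H(k, l) = 1/(-6) - l = -⅙ - l)
R = -⅕ (R = 1/(-3 - 2) = 1/(-5) = -⅕ ≈ -0.20000)
J = -13/30 (J = (-⅕*(-1))*(-⅙ - 1*2) = (-⅙ - 2)/5 = (⅕)*(-13/6) = -13/30 ≈ -0.43333)
J² = (-13/30)² = 169/900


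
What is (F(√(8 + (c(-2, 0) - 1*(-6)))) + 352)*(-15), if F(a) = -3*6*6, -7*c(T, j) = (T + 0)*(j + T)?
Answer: -3660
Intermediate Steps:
c(T, j) = -T*(T + j)/7 (c(T, j) = -(T + 0)*(j + T)/7 = -T*(T + j)/7)
F(a) = -108 (F(a) = -18*6 = -108)
(F(√(8 + (c(-2, 0) - 1*(-6)))) + 352)*(-15) = (-108 + 352)*(-15) = 244*(-15) = -3660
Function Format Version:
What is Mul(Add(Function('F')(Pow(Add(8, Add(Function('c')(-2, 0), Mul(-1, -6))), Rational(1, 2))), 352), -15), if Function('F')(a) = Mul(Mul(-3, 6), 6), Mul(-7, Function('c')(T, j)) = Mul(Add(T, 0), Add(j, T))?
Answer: -3660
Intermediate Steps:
Function('c')(T, j) = Mul(Rational(-1, 7), T, Add(T, j)) (Function('c')(T, j) = Mul(Rational(-1, 7), Mul(Add(T, 0), Add(j, T))) = Mul(Rational(-1, 7), Mul(T, Add(T, j))) = Mul(Rational(-1, 7), T, Add(T, j)))
Function('F')(a) = -108 (Function('F')(a) = Mul(-18, 6) = -108)
Mul(Add(Function('F')(Pow(Add(8, Add(Function('c')(-2, 0), Mul(-1, -6))), Rational(1, 2))), 352), -15) = Mul(Add(-108, 352), -15) = Mul(244, -15) = -3660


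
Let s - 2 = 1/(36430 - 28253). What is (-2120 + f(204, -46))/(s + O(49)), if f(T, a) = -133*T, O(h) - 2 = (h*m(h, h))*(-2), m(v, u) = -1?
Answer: -239193604/834055 ≈ -286.78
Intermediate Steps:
O(h) = 2 + 2*h (O(h) = 2 + (h*(-1))*(-2) = 2 - h*(-2) = 2 + 2*h)
s = 16355/8177 (s = 2 + 1/(36430 - 28253) = 2 + 1/8177 = 16355/8177 ≈ 2.0001)
(-2120 + f(204, -46))/(s + O(49)) = (-2120 - 133*204)/(16355/8177 + (2 + 2*49)) = (-2120 - 27132)/(16355/8177 + (2 + 98)) = -29252/(16355/8177 + 100) = -29252/834055/8177 = -29252*8177/834055 = -239193604/834055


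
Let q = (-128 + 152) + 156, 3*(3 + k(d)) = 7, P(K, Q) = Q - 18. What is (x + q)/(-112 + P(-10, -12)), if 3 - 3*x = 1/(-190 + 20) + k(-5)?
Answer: -277273/217260 ≈ -1.2762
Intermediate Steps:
P(K, Q) = -18 + Q
k(d) = -⅔ (k(d) = -3 + (⅓)*7 = -3 + 7/3 = -⅔)
q = 180 (q = 24 + 156 = 180)
x = 1873/1530 (x = 1 - (1/(-190 + 20) - ⅔)/3 = 1 - (1/(-170) - ⅔)/3 = 1 - (-1/170 - ⅔)/3 = 1 - ⅓*(-343/510) = 1 + 343/1530 = 1873/1530 ≈ 1.2242)
(x + q)/(-112 + P(-10, -12)) = (1873/1530 + 180)/(-112 + (-18 - 12)) = 277273/(1530*(-112 - 30)) = (277273/1530)/(-142) = (277273/1530)*(-1/142) = -277273/217260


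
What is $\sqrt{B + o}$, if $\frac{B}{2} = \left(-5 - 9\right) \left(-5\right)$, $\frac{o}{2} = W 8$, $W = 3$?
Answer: $2 \sqrt{47} \approx 13.711$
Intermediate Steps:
$o = 48$ ($o = 2 \cdot 3 \cdot 8 = 2 \cdot 24 = 48$)
$B = 140$ ($B = 2 \left(-5 - 9\right) \left(-5\right) = 2 \left(\left(-14\right) \left(-5\right)\right) = 2 \cdot 70 = 140$)
$\sqrt{B + o} = \sqrt{140 + 48} = \sqrt{188} = 2 \sqrt{47}$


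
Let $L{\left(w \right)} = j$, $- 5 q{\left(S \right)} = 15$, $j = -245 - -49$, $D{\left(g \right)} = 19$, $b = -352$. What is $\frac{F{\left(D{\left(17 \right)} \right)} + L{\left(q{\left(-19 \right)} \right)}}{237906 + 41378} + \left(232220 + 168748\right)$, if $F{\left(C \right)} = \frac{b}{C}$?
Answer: $\frac{531923746813}{1326599} \approx 4.0097 \cdot 10^{5}$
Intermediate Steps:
$j = -196$ ($j = -245 + 49 = -196$)
$q{\left(S \right)} = -3$ ($q{\left(S \right)} = \left(- \frac{1}{5}\right) 15 = -3$)
$F{\left(C \right)} = - \frac{352}{C}$
$L{\left(w \right)} = -196$
$\frac{F{\left(D{\left(17 \right)} \right)} + L{\left(q{\left(-19 \right)} \right)}}{237906 + 41378} + \left(232220 + 168748\right) = \frac{- \frac{352}{19} - 196}{237906 + 41378} + \left(232220 + 168748\right) = \frac{\left(-352\right) \frac{1}{19} - 196}{279284} + 400968 = \left(- \frac{352}{19} - 196\right) \frac{1}{279284} + 400968 = \left(- \frac{4076}{19}\right) \frac{1}{279284} + 400968 = - \frac{1019}{1326599} + 400968 = \frac{531923746813}{1326599}$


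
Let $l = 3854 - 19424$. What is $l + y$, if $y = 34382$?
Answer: $18812$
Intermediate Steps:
$l = -15570$ ($l = 3854 - 19424 = -15570$)
$l + y = -15570 + 34382 = 18812$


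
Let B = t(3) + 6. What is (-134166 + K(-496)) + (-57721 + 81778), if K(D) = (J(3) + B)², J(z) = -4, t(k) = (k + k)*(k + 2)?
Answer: -109085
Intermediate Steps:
t(k) = 2*k*(2 + k) (t(k) = (2*k)*(2 + k) = 2*k*(2 + k))
B = 36 (B = 2*3*(2 + 3) + 6 = 2*3*5 + 6 = 30 + 6 = 36)
K(D) = 1024 (K(D) = (-4 + 36)² = 32² = 1024)
(-134166 + K(-496)) + (-57721 + 81778) = (-134166 + 1024) + (-57721 + 81778) = -133142 + 24057 = -109085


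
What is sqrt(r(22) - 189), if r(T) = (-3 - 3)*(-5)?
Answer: I*sqrt(159) ≈ 12.61*I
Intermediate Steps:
r(T) = 30 (r(T) = -6*(-5) = 30)
sqrt(r(22) - 189) = sqrt(30 - 189) = sqrt(-159) = I*sqrt(159)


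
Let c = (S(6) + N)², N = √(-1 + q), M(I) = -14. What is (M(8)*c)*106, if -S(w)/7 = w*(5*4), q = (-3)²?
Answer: -1047122272 + 4986240*√2 ≈ -1.0401e+9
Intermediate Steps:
q = 9
S(w) = -140*w (S(w) = -7*w*5*4 = -7*w*20 = -140*w)
N = 2*√2 (N = √(-1 + 9) = √8 = 2*√2 ≈ 2.8284)
c = (-840 + 2*√2)² (c = (-140*6 + 2*√2)² = (-840 + 2*√2)² ≈ 7.0086e+5)
(M(8)*c)*106 = -14*(705608 - 3360*√2)*106 = (-9878512 + 47040*√2)*106 = -1047122272 + 4986240*√2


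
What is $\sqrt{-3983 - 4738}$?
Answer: $3 i \sqrt{969} \approx 93.386 i$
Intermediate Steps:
$\sqrt{-3983 - 4738} = \sqrt{-8721} = 3 i \sqrt{969}$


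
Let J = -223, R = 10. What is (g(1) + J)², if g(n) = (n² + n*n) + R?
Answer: 44521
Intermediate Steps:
g(n) = 10 + 2*n² (g(n) = (n² + n*n) + 10 = (n² + n²) + 10 = 2*n² + 10 = 10 + 2*n²)
(g(1) + J)² = ((10 + 2*1²) - 223)² = ((10 + 2*1) - 223)² = ((10 + 2) - 223)² = (12 - 223)² = (-211)² = 44521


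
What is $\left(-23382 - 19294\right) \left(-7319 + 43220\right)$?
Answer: $-1532111076$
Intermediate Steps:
$\left(-23382 - 19294\right) \left(-7319 + 43220\right) = \left(-42676\right) 35901 = -1532111076$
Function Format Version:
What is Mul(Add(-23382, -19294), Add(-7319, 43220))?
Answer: -1532111076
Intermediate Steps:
Mul(Add(-23382, -19294), Add(-7319, 43220)) = Mul(-42676, 35901) = -1532111076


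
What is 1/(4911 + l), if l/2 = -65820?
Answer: -1/126729 ≈ -7.8908e-6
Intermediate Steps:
l = -131640 (l = 2*(-65820) = -131640)
1/(4911 + l) = 1/(4911 - 131640) = 1/(-126729) = -1/126729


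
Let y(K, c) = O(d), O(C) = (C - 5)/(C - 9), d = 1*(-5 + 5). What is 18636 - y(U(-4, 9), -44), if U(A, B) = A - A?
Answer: 167719/9 ≈ 18635.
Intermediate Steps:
U(A, B) = 0
d = 0 (d = 1*0 = 0)
O(C) = (-5 + C)/(-9 + C)
y(K, c) = 5/9 (y(K, c) = (-5 + 0)/(-9 + 0) = -5/(-9) = -⅑*(-5) = 5/9)
18636 - y(U(-4, 9), -44) = 18636 - 1*5/9 = 18636 - 5/9 = 167719/9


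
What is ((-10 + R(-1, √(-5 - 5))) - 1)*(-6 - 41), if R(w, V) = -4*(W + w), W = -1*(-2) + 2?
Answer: 1081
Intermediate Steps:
W = 4 (W = 2 + 2 = 4)
R(w, V) = -16 - 4*w (R(w, V) = -4*(4 + w) = -16 - 4*w)
((-10 + R(-1, √(-5 - 5))) - 1)*(-6 - 41) = ((-10 + (-16 - 4*(-1))) - 1)*(-6 - 41) = ((-10 + (-16 + 4)) - 1)*(-47) = ((-10 - 12) - 1)*(-47) = (-22 - 1)*(-47) = -23*(-47) = 1081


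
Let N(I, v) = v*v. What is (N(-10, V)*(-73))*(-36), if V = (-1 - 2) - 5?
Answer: 168192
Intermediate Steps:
V = -8 (V = -3 - 5 = -8)
N(I, v) = v²
(N(-10, V)*(-73))*(-36) = ((-8)²*(-73))*(-36) = (64*(-73))*(-36) = -4672*(-36) = 168192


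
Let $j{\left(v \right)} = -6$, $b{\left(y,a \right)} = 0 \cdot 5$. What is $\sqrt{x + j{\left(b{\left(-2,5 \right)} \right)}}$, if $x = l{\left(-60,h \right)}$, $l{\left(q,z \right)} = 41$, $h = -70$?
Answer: $\sqrt{35} \approx 5.9161$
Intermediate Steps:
$b{\left(y,a \right)} = 0$
$x = 41$
$\sqrt{x + j{\left(b{\left(-2,5 \right)} \right)}} = \sqrt{41 - 6} = \sqrt{35}$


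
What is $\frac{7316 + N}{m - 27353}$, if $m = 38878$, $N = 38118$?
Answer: $\frac{45434}{11525} \approx 3.9422$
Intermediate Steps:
$\frac{7316 + N}{m - 27353} = \frac{7316 + 38118}{38878 - 27353} = \frac{45434}{11525}$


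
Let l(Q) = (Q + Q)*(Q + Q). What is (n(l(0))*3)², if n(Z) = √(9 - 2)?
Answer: 63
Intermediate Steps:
l(Q) = 4*Q² (l(Q) = (2*Q)*(2*Q) = 4*Q²)
n(Z) = √7
(n(l(0))*3)² = (√7*3)² = (3*√7)² = 63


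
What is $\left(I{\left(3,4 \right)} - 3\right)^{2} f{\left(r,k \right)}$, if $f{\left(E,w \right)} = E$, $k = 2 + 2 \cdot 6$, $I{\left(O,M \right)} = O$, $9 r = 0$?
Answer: $0$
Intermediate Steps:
$r = 0$ ($r = \frac{1}{9} \cdot 0 = 0$)
$k = 14$ ($k = 2 + 12 = 14$)
$\left(I{\left(3,4 \right)} - 3\right)^{2} f{\left(r,k \right)} = \left(3 - 3\right)^{2} \cdot 0 = 0^{2} \cdot 0 = 0 \cdot 0 = 0$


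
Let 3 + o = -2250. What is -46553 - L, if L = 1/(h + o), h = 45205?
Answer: -1999544457/42952 ≈ -46553.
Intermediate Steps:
o = -2253 (o = -3 - 2250 = -2253)
L = 1/42952 (L = 1/(45205 - 2253) = 1/42952 ≈ 2.3282e-5)
-46553 - L = -46553 - 1*1/42952 = -46553 - 1/42952 = -1999544457/42952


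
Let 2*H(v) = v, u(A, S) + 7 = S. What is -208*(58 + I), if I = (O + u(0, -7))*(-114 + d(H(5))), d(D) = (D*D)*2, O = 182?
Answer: 3534752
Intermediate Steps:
u(A, S) = -7 + S
H(v) = v/2
d(D) = 2*D**2 (d(D) = D**2*2 = 2*D**2)
I = -17052 (I = (182 + (-7 - 7))*(-114 + 2*((1/2)*5)**2) = (182 - 14)*(-114 + 2*(5/2)**2) = 168*(-114 + 2*(25/4)) = 168*(-114 + 25/2) = 168*(-203/2) = -17052)
-208*(58 + I) = -208*(58 - 17052) = -208*(-16994) = 3534752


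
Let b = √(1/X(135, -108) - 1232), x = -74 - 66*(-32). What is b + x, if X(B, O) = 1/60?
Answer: 2038 + 2*I*√293 ≈ 2038.0 + 34.234*I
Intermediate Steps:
X(B, O) = 1/60
x = 2038 (x = -74 + 2112 = 2038)
b = 2*I*√293 (b = √(1/(1/60) - 1232) = √(60 - 1232) = √(-1172) = 2*I*√293 ≈ 34.234*I)
b + x = 2*I*√293 + 2038 = 2038 + 2*I*√293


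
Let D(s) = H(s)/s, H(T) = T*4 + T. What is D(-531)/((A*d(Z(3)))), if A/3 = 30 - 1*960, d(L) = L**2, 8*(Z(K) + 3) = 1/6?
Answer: -128/633919 ≈ -0.00020192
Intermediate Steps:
Z(K) = -143/48 (Z(K) = -3 + (1/8)/6 = -3 + (1/8)*(1/6) = -3 + 1/48 = -143/48)
H(T) = 5*T (H(T) = 4*T + T = 5*T)
D(s) = 5 (D(s) = (5*s)/s = 5)
A = -2790 (A = 3*(30 - 1*960) = 3*(30 - 960) = 3*(-930) = -2790)
D(-531)/((A*d(Z(3)))) = 5/((-2790*(-143/48)**2)) = 5/((-2790*20449/2304)) = 5/(-3169595/128) = 5*(-128/3169595) = -128/633919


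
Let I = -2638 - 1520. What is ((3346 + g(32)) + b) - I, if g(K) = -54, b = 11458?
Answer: 18908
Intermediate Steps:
I = -4158
((3346 + g(32)) + b) - I = ((3346 - 54) + 11458) - 1*(-4158) = (3292 + 11458) + 4158 = 14750 + 4158 = 18908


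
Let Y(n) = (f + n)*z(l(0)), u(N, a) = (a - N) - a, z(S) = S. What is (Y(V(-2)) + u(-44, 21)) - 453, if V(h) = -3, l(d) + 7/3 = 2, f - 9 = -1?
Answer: -1232/3 ≈ -410.67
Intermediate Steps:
f = 8 (f = 9 - 1 = 8)
l(d) = -⅓ (l(d) = -7/3 + 2 = -⅓)
u(N, a) = -N
Y(n) = -8/3 - n/3 (Y(n) = (8 + n)*(-⅓) = -8/3 - n/3)
(Y(V(-2)) + u(-44, 21)) - 453 = ((-8/3 - ⅓*(-3)) - 1*(-44)) - 453 = ((-8/3 + 1) + 44) - 453 = (-5/3 + 44) - 453 = 127/3 - 453 = -1232/3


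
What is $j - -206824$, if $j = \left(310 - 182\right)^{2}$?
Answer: $223208$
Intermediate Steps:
$j = 16384$ ($j = 128^{2} = 16384$)
$j - -206824 = 16384 - -206824 = 16384 + 206824 = 223208$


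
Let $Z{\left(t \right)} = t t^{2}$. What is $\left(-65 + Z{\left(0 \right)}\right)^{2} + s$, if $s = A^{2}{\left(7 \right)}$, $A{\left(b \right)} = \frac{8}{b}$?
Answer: $\frac{207089}{49} \approx 4226.3$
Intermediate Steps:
$Z{\left(t \right)} = t^{3}$
$s = \frac{64}{49}$ ($s = \left(\frac{8}{7}\right)^{2} = \frac{64}{49} \approx 1.3061$)
$\left(-65 + Z{\left(0 \right)}\right)^{2} + s = \left(-65 + 0^{3}\right)^{2} + \frac{64}{49} = \left(-65 + 0\right)^{2} + \frac{64}{49} = \left(-65\right)^{2} + \frac{64}{49} = 4225 + \frac{64}{49} = \frac{207089}{49}$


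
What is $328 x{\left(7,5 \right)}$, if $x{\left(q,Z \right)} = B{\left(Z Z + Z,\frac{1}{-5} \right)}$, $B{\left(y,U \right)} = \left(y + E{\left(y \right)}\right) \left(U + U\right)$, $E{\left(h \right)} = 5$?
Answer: $-4592$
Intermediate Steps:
$B{\left(y,U \right)} = 2 U \left(5 + y\right)$ ($B{\left(y,U \right)} = \left(y + 5\right) \left(U + U\right) = \left(5 + y\right) 2 U = 2 U \left(5 + y\right)$)
$x{\left(q,Z \right)} = -2 - \frac{2 Z}{5} - \frac{2 Z^{2}}{5}$ ($x{\left(q,Z \right)} = \frac{2 \left(5 + \left(Z Z + Z\right)\right)}{-5} = 2 \left(- \frac{1}{5}\right) \left(5 + \left(Z^{2} + Z\right)\right) = 2 \left(- \frac{1}{5}\right) \left(5 + \left(Z + Z^{2}\right)\right) = 2 \left(- \frac{1}{5}\right) \left(5 + Z + Z^{2}\right) = -2 - \frac{2 Z}{5} - \frac{2 Z^{2}}{5}$)
$328 x{\left(7,5 \right)} = 328 \left(-2 - 2 \left(1 + 5\right)\right) = 328 \left(-2 - 2 \cdot 6\right) = 328 \left(-2 - 12\right) = 328 \left(-14\right) = -4592$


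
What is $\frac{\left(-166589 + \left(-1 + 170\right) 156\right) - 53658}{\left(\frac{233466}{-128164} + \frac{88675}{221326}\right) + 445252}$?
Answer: $- \frac{687461264379589}{1578748657842964} \approx -0.43545$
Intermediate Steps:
$\frac{\left(-166589 + \left(-1 + 170\right) 156\right) - 53658}{\left(\frac{233466}{-128164} + \frac{88675}{221326}\right) + 445252} = \frac{\left(-166589 + 169 \cdot 156\right) - 53658}{\left(233466 \left(- \frac{1}{128164}\right) + 88675 \cdot \frac{1}{221326}\right) + 445252} = \frac{\left(-166589 + 26364\right) - 53658}{\left(- \frac{116733}{64082} + \frac{88675}{221326}\right) + 445252} = \frac{-140225 - 53658}{- \frac{5038394152}{3545753183} + 445252} = - \frac{193883}{\frac{1578748657842964}{3545753183}} = \left(-193883\right) \frac{3545753183}{1578748657842964} = - \frac{687461264379589}{1578748657842964}$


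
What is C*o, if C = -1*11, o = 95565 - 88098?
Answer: -82137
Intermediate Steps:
o = 7467
C = -11
C*o = -11*7467 = -82137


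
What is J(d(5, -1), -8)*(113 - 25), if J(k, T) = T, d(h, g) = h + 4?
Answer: -704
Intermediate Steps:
d(h, g) = 4 + h
J(d(5, -1), -8)*(113 - 25) = -8*(113 - 25) = -8*88 = -704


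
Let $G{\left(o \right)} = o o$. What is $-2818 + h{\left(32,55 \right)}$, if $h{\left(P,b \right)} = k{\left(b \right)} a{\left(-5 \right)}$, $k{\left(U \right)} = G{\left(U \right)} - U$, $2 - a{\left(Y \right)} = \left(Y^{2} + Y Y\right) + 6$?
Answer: $-163198$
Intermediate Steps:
$a{\left(Y \right)} = -4 - 2 Y^{2}$ ($a{\left(Y \right)} = 2 - \left(\left(Y^{2} + Y Y\right) + 6\right) = 2 - \left(\left(Y^{2} + Y^{2}\right) + 6\right) = 2 - \left(2 Y^{2} + 6\right) = 2 - \left(6 + 2 Y^{2}\right) = -4 - 2 Y^{2}$)
$G{\left(o \right)} = o^{2}$
$k{\left(U \right)} = U^{2} - U$
$h{\left(P,b \right)} = - 54 b \left(-1 + b\right)$ ($h{\left(P,b \right)} = b \left(-1 + b\right) \left(-4 - 2 \left(-5\right)^{2}\right) = b \left(-1 + b\right) \left(-4 - 50\right) = b \left(-1 + b\right) \left(-54\right) = - 54 b \left(-1 + b\right)$)
$-2818 + h{\left(32,55 \right)} = -2818 + 54 \cdot 55 \left(1 - 55\right) = -2818 + 54 \cdot 55 \left(-54\right) = -2818 - 160380 = -163198$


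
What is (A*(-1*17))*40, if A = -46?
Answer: 31280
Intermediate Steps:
(A*(-1*17))*40 = -(-46)*17*40 = -46*(-17)*40 = 782*40 = 31280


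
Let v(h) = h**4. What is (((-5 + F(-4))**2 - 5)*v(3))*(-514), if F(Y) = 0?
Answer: -832680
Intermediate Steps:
(((-5 + F(-4))**2 - 5)*v(3))*(-514) = (((-5 + 0)**2 - 5)*3**4)*(-514) = (((-5)**2 - 5)*81)*(-514) = ((25 - 5)*81)*(-514) = (20*81)*(-514) = 1620*(-514) = -832680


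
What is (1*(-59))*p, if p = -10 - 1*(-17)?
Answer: -413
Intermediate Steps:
p = 7 (p = -10 + 17 = 7)
(1*(-59))*p = (1*(-59))*7 = -59*7 = -413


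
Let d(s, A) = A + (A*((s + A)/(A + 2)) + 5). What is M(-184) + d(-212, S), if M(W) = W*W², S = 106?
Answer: -168196420/27 ≈ -6.2295e+6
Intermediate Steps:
M(W) = W³
d(s, A) = 5 + A + A*(A + s)/(2 + A) (d(s, A) = A + (A*((A + s)/(2 + A)) + 5) = A + (A*(A + s)/(2 + A) + 5) = A + (5 + A*(A + s)/(2 + A)) = 5 + A + A*(A + s)/(2 + A))
M(-184) + d(-212, S) = (-184)³ + (10 + 2*106² + 7*106 + 106*(-212))/(2 + 106) = -6229504 + (10 + 2*11236 + 742 - 22472)/108 = -6229504 + (10 + 22472 + 742 - 22472)/108 = -6229504 + (1/108)*752 = -6229504 + 188/27 = -168196420/27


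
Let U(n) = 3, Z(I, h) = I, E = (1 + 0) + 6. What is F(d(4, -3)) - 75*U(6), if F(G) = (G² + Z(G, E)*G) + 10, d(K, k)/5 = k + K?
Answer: -165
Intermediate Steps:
E = 7 (E = 1 + 6 = 7)
d(K, k) = 5*K + 5*k (d(K, k) = 5*(k + K) = 5*(K + k) = 5*K + 5*k)
F(G) = 10 + 2*G² (F(G) = (G² + G*G) + 10 = (G² + G²) + 10 = 2*G² + 10 = 10 + 2*G²)
F(d(4, -3)) - 75*U(6) = (10 + 2*(5*4 + 5*(-3))²) - 75*3 = (10 + 2*(20 - 15)²) - 225 = (10 + 2*5²) - 225 = (10 + 2*25) - 225 = (10 + 50) - 225 = 60 - 225 = -165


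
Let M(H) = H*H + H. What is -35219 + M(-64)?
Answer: -31187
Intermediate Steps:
M(H) = H + H² (M(H) = H² + H = H + H²)
-35219 + M(-64) = -35219 - 64*(1 - 64) = -35219 - 64*(-63) = -35219 + 4032 = -31187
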